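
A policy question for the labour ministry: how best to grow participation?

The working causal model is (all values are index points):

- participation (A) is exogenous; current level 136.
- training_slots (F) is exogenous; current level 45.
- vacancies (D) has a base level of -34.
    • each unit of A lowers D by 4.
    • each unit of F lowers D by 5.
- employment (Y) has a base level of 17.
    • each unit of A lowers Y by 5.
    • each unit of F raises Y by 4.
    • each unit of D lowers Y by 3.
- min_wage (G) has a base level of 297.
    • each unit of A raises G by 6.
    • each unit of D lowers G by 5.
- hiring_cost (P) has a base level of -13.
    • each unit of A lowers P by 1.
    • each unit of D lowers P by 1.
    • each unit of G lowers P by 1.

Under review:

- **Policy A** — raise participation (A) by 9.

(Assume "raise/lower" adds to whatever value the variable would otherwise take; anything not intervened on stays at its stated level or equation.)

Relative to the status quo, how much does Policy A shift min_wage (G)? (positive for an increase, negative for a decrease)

234

Baseline:
  A = 136
  F = 45
  D = -34 − 4·136 − 5·45 = -803
  G = 297 + 6·136 − 5·(-803) = 5128
Policy A (A + 9):
  A = 136 + 9 = 145
  F = 45
  D = -34 − 4·145 − 5·45 = -839
  G = 297 + 6·145 − 5·(-839) = 5362
Change in G: 5362 − 5128 = 234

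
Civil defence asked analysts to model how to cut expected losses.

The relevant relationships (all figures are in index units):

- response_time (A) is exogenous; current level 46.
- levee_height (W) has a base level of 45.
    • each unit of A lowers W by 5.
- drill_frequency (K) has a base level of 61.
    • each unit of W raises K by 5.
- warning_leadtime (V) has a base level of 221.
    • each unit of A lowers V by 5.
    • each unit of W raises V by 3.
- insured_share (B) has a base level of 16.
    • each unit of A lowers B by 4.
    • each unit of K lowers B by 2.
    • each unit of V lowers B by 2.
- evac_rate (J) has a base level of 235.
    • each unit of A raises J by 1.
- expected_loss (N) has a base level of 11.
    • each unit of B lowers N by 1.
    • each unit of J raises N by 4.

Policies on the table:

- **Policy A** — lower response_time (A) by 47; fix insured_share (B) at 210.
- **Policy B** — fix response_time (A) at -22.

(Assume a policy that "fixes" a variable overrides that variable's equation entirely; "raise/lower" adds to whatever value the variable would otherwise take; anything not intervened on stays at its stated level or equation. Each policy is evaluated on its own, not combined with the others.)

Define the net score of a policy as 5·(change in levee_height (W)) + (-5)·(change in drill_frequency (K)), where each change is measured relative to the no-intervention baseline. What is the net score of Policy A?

Baseline:
  A = 46
  W = 45 − 5·46 = -185
  K = 61 + 5·(-185) = -864
Policy A (A − 47, B := 210):
  A = 46 − 47 = -1
  W = 45 − 5·(-1) = 50
  K = 61 + 5·50 = 311
ΔW = 50 − (-185) = 235; ΔK = 311 − (-864) = 1175
Score = 5·235 + (-5)·1175 = -4700

-4700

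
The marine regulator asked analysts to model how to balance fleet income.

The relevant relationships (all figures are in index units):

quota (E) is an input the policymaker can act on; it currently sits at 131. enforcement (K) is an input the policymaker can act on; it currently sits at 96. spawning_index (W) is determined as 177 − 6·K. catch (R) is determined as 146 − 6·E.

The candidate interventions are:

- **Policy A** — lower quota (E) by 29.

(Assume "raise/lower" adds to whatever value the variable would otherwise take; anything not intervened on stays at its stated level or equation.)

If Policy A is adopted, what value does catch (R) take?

-466

Policy A (E − 29):
  E = 131 − 29 = 102
  R = 146 − 6·102 = -466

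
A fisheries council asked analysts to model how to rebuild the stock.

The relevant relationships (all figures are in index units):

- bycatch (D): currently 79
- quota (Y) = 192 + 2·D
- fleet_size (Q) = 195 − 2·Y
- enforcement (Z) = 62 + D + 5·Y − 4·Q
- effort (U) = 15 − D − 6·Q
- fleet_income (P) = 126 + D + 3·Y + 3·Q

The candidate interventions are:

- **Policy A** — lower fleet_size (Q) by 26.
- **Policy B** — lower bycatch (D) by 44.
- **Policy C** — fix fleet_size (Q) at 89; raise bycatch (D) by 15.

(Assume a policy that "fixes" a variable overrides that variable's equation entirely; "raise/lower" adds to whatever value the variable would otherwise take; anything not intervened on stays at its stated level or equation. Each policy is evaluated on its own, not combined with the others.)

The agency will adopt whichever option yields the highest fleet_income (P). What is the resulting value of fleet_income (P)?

1627

Policy A (Q − 26):
  D = 79
  Y = 192 + 2·79 = 350
  Q = 195 − 2·350 (−26 from intervention) = -531
  P = 126 + 79 + 3·350 + 3·(-531) = -338
Policy B (D − 44):
  D = 79 − 44 = 35
  Y = 192 + 2·35 = 262
  Q = 195 − 2·262 = -329
  P = 126 + 35 + 3·262 + 3·(-329) = -40
Policy C (Q := 89, D + 15):
  D = 79 + 15 = 94
  Y = 192 + 2·94 = 380
  Q = 89
  P = 126 + 94 + 3·380 + 3·89 = 1627
Comparing — Policy A: P=-338, Policy B: P=-40, Policy C: P=1627. Highest is 1627 (Policy C).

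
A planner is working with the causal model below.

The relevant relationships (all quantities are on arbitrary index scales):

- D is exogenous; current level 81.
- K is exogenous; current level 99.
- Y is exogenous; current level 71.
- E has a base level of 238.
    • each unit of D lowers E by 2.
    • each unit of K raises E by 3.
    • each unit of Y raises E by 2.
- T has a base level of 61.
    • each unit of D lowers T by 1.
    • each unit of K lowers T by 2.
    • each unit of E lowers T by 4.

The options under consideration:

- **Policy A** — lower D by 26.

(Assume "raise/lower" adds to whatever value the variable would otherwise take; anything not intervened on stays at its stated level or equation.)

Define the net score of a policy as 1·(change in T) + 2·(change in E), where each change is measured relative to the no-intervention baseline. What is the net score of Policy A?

-78

Baseline:
  D = 81
  K = 99
  Y = 71
  E = 238 − 2·81 + 3·99 + 2·71 = 515
  T = 61 − 81 − 2·99 − 4·515 = -2278
Policy A (D − 26):
  D = 81 − 26 = 55
  K = 99
  Y = 71
  E = 238 − 2·55 + 3·99 + 2·71 = 567
  T = 61 − 55 − 2·99 − 4·567 = -2460
ΔT = -2460 − (-2278) = -182; ΔE = 567 − 515 = 52
Score = 1·(-182) + 2·52 = -78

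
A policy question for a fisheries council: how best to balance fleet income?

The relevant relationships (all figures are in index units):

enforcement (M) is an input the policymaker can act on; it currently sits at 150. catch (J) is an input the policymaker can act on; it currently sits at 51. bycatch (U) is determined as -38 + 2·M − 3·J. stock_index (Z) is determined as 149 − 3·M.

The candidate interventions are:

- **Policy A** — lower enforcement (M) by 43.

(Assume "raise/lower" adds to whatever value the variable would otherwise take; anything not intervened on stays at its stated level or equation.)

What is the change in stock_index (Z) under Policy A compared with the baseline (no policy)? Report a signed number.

129

Baseline:
  M = 150
  Z = 149 − 3·150 = -301
Policy A (M − 43):
  M = 150 − 43 = 107
  Z = 149 − 3·107 = -172
Change in Z: -172 − (-301) = 129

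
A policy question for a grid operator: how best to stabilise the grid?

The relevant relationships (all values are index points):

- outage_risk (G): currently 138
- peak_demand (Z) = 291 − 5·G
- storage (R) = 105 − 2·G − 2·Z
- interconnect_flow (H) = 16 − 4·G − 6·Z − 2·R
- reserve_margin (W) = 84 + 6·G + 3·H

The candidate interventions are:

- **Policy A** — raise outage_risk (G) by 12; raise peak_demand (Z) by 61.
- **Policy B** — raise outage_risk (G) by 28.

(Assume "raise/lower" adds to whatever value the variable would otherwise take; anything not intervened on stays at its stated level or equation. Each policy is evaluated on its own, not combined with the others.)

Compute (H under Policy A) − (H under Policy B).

Policy A (G + 12, Z + 61):
  G = 138 + 12 = 150
  Z = 291 − 5·150 (+61 from intervention) = -398
  R = 105 − 2·150 − 2·(-398) = 601
  H = 16 − 4·150 − 6·(-398) − 2·601 = 602
Policy B (G + 28):
  G = 138 + 28 = 166
  Z = 291 − 5·166 = -539
  R = 105 − 2·166 − 2·(-539) = 851
  H = 16 − 4·166 − 6·(-539) − 2·851 = 884
H: 602 − 884 = -282

-282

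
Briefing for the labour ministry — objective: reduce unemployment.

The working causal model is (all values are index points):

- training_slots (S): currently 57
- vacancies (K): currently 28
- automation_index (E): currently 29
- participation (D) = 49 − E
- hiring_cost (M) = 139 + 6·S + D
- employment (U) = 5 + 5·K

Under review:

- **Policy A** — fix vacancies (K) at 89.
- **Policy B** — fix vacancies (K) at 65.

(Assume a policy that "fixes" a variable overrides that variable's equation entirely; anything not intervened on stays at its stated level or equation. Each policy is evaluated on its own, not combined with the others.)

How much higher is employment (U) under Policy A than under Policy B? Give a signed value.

120

Policy A (K := 89):
  K = 89
  U = 5 + 5·89 = 450
Policy B (K := 65):
  K = 65
  U = 5 + 5·65 = 330
U: 450 − 330 = 120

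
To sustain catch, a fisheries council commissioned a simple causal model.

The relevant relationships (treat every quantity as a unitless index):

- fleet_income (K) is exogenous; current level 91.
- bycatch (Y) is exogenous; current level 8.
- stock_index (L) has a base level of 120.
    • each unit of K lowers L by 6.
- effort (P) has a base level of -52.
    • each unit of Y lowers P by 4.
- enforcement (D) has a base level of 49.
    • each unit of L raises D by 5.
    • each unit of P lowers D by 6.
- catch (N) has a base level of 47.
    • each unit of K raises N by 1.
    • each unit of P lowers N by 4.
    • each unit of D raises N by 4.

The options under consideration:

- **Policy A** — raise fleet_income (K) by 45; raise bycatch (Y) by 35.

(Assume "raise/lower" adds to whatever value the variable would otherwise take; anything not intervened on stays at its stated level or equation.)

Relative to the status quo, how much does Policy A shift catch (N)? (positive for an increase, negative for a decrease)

-1435

Baseline:
  K = 91
  Y = 8
  L = 120 − 6·91 = -426
  P = -52 − 4·8 = -84
  D = 49 + 5·(-426) − 6·(-84) = -1577
  N = 47 + 91 − 4·(-84) + 4·(-1577) = -5834
Policy A (K + 45, Y + 35):
  K = 91 + 45 = 136
  Y = 8 + 35 = 43
  L = 120 − 6·136 = -696
  P = -52 − 4·43 = -224
  D = 49 + 5·(-696) − 6·(-224) = -2087
  N = 47 + 136 − 4·(-224) + 4·(-2087) = -7269
Change in N: -7269 − (-5834) = -1435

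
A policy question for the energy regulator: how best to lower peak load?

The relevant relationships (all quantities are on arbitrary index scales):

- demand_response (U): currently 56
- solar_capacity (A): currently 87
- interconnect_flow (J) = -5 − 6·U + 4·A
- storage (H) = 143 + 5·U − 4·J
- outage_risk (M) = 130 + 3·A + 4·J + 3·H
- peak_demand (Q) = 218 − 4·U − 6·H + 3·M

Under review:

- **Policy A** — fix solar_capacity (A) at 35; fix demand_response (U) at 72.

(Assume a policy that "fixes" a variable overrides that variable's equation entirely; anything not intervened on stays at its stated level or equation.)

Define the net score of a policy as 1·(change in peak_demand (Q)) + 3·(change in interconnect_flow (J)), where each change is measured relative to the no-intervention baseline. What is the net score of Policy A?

-1204

Baseline:
  U = 56
  A = 87
  J = -5 − 6·56 + 4·87 = 7
  H = 143 + 5·56 − 4·7 = 395
  M = 130 + 3·87 + 4·7 + 3·395 = 1604
  Q = 218 − 4·56 − 6·395 + 3·1604 = 2436
Policy A (A := 35, U := 72):
  U = 72
  A = 35
  J = -5 − 6·72 + 4·35 = -297
  H = 143 + 5·72 − 4·(-297) = 1691
  M = 130 + 3·35 + 4·(-297) + 3·1691 = 4120
  Q = 218 − 4·72 − 6·1691 + 3·4120 = 2144
ΔQ = 2144 − 2436 = -292; ΔJ = -297 − 7 = -304
Score = 1·(-292) + 3·(-304) = -1204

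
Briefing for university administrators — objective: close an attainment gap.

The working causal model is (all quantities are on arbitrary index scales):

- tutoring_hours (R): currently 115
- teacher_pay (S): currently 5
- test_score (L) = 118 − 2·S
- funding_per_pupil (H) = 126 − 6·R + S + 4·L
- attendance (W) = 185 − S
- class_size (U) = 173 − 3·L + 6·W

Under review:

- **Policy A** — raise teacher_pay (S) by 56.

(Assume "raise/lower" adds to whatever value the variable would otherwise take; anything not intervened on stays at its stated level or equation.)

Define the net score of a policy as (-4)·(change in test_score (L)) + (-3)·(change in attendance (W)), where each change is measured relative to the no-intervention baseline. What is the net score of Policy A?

Baseline:
  S = 5
  L = 118 − 2·5 = 108
  W = 185 − 5 = 180
Policy A (S + 56):
  S = 5 + 56 = 61
  L = 118 − 2·61 = -4
  W = 185 − 61 = 124
ΔL = -4 − 108 = -112; ΔW = 124 − 180 = -56
Score = (-4)·(-112) + (-3)·(-56) = 616

616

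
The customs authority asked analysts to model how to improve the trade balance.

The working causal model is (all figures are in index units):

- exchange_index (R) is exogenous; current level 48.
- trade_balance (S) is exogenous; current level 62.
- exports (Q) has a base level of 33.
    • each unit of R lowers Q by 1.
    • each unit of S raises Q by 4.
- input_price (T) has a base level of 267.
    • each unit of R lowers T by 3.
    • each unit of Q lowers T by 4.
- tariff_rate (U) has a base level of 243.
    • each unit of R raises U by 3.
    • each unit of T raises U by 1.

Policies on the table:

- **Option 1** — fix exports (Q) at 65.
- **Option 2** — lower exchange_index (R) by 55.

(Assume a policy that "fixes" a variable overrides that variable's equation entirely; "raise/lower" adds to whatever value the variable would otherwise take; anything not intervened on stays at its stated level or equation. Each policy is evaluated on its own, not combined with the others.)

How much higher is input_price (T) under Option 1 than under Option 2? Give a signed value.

727

Option 1 (Q := 65):
  R = 48
  S = 62
  Q = 65
  T = 267 − 3·48 − 4·65 = -137
Option 2 (R − 55):
  R = 48 − 55 = -7
  S = 62
  Q = 33 − (-7) + 4·62 = 288
  T = 267 − 3·(-7) − 4·288 = -864
T: -137 − (-864) = 727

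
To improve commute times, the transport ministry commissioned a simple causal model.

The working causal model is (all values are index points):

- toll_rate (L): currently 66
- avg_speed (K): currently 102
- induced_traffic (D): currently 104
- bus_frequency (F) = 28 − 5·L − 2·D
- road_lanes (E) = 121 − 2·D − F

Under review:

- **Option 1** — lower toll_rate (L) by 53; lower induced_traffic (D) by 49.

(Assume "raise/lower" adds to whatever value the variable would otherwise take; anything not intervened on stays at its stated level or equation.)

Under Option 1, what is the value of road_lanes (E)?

Option 1 (L − 53, D − 49):
  L = 66 − 53 = 13
  D = 104 − 49 = 55
  F = 28 − 5·13 − 2·55 = -147
  E = 121 − 2·55 − (-147) = 158

158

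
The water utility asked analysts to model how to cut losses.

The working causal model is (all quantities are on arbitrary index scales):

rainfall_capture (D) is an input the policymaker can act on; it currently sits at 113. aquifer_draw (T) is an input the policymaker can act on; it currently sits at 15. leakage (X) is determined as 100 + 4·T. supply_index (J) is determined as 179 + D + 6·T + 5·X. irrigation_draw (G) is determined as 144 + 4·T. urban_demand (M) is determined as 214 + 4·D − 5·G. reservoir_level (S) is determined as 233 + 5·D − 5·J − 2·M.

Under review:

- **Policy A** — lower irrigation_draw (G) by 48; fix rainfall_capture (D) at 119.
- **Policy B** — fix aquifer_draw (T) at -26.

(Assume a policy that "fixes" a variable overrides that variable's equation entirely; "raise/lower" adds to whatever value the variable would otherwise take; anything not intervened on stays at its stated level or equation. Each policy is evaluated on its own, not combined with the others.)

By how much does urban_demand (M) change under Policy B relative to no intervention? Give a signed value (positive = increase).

820

Baseline:
  D = 113
  T = 15
  G = 144 + 4·15 = 204
  M = 214 + 4·113 − 5·204 = -354
Policy B (T := -26):
  D = 113
  T = -26
  G = 144 + 4·(-26) = 40
  M = 214 + 4·113 − 5·40 = 466
Change in M: 466 − (-354) = 820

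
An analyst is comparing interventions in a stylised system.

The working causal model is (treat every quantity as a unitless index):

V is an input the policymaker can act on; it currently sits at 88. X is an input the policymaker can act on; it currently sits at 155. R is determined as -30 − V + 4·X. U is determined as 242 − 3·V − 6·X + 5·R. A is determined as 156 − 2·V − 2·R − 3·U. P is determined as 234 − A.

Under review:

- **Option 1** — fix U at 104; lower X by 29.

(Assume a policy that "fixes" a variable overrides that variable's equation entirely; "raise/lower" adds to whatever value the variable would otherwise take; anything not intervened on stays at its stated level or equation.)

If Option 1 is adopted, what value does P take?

1338

Option 1 (U := 104, X − 29):
  V = 88
  X = 155 − 29 = 126
  R = -30 − 88 + 4·126 = 386
  U = 104
  A = 156 − 2·88 − 2·386 − 3·104 = -1104
  P = 234 − (-1104) = 1338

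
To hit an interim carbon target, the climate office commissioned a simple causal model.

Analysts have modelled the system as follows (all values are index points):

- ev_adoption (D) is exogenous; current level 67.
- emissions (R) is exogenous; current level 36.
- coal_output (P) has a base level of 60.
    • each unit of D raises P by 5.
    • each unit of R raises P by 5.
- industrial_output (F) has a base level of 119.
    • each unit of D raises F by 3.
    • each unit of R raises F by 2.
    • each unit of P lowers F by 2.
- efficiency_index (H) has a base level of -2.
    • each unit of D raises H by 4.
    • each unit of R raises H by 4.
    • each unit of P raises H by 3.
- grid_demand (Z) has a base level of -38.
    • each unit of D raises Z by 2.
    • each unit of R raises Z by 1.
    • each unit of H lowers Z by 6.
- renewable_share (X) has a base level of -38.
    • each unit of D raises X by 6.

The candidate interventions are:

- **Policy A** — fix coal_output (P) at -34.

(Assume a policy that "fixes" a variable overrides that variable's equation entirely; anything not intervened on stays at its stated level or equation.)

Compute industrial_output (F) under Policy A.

460

Policy A (P := -34):
  D = 67
  R = 36
  P = -34
  F = 119 + 3·67 + 2·36 − 2·(-34) = 460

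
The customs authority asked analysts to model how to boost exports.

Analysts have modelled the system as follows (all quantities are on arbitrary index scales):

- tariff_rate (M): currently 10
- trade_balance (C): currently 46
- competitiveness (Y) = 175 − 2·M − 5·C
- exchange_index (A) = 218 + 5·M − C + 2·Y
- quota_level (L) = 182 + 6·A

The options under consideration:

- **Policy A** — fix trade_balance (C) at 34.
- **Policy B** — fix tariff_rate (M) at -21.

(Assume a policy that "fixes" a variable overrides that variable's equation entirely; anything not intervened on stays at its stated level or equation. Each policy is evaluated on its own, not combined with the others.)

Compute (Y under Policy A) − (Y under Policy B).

Policy A (C := 34):
  M = 10
  C = 34
  Y = 175 − 2·10 − 5·34 = -15
Policy B (M := -21):
  M = -21
  C = 46
  Y = 175 − 2·(-21) − 5·46 = -13
Y: -15 − (-13) = -2

-2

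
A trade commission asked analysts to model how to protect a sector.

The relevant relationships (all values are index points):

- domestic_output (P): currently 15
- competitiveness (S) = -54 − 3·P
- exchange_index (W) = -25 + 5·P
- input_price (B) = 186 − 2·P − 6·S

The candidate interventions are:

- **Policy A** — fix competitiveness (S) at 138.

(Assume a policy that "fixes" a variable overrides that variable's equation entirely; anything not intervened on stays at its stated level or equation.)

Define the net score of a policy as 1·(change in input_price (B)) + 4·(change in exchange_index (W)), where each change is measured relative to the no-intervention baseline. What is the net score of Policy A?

Baseline:
  P = 15
  S = -54 − 3·15 = -99
  W = -25 + 5·15 = 50
  B = 186 − 2·15 − 6·(-99) = 750
Policy A (S := 138):
  P = 15
  S = 138
  W = -25 + 5·15 = 50
  B = 186 − 2·15 − 6·138 = -672
ΔB = -672 − 750 = -1422; ΔW = 50 − 50 = 0
Score = 1·(-1422) + 4·0 = -1422

-1422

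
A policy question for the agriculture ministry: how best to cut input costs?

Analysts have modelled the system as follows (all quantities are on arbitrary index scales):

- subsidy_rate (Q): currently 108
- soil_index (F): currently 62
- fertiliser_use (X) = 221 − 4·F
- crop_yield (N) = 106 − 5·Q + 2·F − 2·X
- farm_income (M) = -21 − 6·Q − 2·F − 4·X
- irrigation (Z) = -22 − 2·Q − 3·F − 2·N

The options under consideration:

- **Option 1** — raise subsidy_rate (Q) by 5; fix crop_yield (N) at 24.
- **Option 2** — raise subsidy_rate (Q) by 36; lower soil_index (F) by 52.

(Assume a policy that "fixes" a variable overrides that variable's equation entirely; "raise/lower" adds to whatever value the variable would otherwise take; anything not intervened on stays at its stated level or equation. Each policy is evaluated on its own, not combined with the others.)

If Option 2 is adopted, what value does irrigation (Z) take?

Option 2 (Q + 36, F − 52):
  Q = 108 + 36 = 144
  F = 62 − 52 = 10
  X = 221 − 4·10 = 181
  N = 106 − 5·144 + 2·10 − 2·181 = -956
  Z = -22 − 2·144 − 3·10 − 2·(-956) = 1572

1572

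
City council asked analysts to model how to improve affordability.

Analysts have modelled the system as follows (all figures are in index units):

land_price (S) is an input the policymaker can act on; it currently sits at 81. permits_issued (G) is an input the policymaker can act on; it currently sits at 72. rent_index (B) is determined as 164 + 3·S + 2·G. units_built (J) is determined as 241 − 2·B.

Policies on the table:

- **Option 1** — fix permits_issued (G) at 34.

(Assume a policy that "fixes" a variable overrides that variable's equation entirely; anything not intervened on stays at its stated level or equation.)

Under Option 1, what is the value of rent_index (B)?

Option 1 (G := 34):
  S = 81
  G = 34
  B = 164 + 3·81 + 2·34 = 475

475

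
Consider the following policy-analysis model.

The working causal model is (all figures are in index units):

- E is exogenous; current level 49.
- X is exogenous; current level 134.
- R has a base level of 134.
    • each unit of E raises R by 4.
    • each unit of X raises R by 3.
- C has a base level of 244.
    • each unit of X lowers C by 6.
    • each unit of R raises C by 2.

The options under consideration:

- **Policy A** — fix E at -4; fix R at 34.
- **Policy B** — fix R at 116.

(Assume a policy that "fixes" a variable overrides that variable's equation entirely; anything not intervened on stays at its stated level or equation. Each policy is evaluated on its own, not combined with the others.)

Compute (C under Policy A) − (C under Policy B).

Policy A (E := -4, R := 34):
  E = -4
  X = 134
  R = 34
  C = 244 − 6·134 + 2·34 = -492
Policy B (R := 116):
  E = 49
  X = 134
  R = 116
  C = 244 − 6·134 + 2·116 = -328
C: -492 − (-328) = -164

-164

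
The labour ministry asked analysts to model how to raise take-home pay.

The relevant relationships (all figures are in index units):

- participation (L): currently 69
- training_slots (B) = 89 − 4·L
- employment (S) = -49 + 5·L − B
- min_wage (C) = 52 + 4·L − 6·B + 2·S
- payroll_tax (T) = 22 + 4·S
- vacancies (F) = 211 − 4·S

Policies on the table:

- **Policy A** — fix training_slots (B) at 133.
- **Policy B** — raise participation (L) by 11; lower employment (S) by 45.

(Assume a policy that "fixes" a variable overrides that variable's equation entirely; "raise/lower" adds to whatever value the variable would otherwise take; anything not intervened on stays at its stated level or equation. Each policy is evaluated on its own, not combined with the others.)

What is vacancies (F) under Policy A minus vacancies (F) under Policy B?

Policy A (B := 133):
  L = 69
  B = 133
  S = -49 + 5·69 − 133 = 163
  F = 211 − 4·163 = -441
Policy B (L + 11, S − 45):
  L = 69 + 11 = 80
  B = 89 − 4·80 = -231
  S = -49 + 5·80 − (-231) (−45 from intervention) = 537
  F = 211 − 4·537 = -1937
F: -441 − (-1937) = 1496

1496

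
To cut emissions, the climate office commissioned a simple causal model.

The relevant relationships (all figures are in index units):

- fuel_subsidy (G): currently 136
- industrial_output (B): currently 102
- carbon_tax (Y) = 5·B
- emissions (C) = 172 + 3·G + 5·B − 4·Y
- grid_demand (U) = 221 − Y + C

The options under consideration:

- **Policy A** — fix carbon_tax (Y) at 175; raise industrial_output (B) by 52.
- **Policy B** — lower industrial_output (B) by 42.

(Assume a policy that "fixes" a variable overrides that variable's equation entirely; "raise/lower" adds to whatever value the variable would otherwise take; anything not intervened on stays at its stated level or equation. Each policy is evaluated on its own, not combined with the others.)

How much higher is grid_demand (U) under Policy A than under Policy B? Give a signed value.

1095

Policy A (Y := 175, B + 52):
  G = 136
  B = 102 + 52 = 154
  Y = 175
  C = 172 + 3·136 + 5·154 − 4·175 = 650
  U = 221 − 175 + 650 = 696
Policy B (B − 42):
  G = 136
  B = 102 − 42 = 60
  Y = 0 + 5·60 = 300
  C = 172 + 3·136 + 5·60 − 4·300 = -320
  U = 221 − 300 + (-320) = -399
U: 696 − (-399) = 1095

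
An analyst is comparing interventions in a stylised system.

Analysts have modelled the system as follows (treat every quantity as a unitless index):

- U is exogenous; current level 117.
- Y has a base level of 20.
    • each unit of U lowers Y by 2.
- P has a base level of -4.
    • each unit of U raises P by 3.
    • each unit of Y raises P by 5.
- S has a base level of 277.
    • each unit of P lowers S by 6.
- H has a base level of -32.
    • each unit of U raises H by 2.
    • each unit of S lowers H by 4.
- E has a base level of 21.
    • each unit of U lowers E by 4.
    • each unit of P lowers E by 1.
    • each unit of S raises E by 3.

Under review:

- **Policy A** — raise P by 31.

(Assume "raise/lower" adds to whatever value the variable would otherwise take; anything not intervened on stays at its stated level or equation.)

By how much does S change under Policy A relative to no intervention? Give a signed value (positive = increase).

-186

Baseline:
  U = 117
  Y = 20 − 2·117 = -214
  P = -4 + 3·117 + 5·(-214) = -723
  S = 277 − 6·(-723) = 4615
Policy A (P + 31):
  U = 117
  Y = 20 − 2·117 = -214
  P = -4 + 3·117 + 5·(-214) (+31 from intervention) = -692
  S = 277 − 6·(-692) = 4429
Change in S: 4429 − 4615 = -186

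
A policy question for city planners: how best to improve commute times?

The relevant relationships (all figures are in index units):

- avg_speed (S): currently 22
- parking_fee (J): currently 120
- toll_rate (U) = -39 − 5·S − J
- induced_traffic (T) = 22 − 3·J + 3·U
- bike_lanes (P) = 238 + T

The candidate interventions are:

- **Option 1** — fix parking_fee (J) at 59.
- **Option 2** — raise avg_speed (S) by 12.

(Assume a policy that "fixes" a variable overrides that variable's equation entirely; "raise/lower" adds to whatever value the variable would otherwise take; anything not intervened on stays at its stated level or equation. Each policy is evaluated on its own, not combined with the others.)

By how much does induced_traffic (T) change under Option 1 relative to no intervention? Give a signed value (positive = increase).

Baseline:
  S = 22
  J = 120
  U = -39 − 5·22 − 120 = -269
  T = 22 − 3·120 + 3·(-269) = -1145
Option 1 (J := 59):
  S = 22
  J = 59
  U = -39 − 5·22 − 59 = -208
  T = 22 − 3·59 + 3·(-208) = -779
Change in T: -779 − (-1145) = 366

366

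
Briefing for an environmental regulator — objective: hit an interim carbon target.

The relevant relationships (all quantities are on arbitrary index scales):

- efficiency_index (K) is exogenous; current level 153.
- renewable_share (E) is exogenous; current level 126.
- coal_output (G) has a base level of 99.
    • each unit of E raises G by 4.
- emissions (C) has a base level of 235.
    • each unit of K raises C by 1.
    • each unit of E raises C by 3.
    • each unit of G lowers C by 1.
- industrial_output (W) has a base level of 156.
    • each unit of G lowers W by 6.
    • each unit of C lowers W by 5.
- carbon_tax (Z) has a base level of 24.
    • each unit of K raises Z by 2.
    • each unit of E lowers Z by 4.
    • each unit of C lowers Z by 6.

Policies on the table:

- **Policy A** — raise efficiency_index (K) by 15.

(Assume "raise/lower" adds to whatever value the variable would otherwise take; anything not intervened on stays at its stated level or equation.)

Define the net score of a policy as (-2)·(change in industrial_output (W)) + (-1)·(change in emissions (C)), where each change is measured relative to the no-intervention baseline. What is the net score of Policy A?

135

Baseline:
  K = 153
  E = 126
  G = 99 + 4·126 = 603
  C = 235 + 153 + 3·126 − 603 = 163
  W = 156 − 6·603 − 5·163 = -4277
Policy A (K + 15):
  K = 153 + 15 = 168
  E = 126
  G = 99 + 4·126 = 603
  C = 235 + 168 + 3·126 − 603 = 178
  W = 156 − 6·603 − 5·178 = -4352
ΔW = -4352 − (-4277) = -75; ΔC = 178 − 163 = 15
Score = (-2)·(-75) + (-1)·15 = 135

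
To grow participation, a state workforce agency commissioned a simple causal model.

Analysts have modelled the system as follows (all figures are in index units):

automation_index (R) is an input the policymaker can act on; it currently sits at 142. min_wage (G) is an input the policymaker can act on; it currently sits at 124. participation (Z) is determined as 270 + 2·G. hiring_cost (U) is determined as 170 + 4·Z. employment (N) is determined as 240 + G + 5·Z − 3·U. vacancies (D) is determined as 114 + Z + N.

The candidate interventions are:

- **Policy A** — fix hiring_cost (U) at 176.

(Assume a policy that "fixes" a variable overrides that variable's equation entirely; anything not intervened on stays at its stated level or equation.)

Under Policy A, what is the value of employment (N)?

Policy A (U := 176):
  G = 124
  Z = 270 + 2·124 = 518
  U = 176
  N = 240 + 124 + 5·518 − 3·176 = 2426

2426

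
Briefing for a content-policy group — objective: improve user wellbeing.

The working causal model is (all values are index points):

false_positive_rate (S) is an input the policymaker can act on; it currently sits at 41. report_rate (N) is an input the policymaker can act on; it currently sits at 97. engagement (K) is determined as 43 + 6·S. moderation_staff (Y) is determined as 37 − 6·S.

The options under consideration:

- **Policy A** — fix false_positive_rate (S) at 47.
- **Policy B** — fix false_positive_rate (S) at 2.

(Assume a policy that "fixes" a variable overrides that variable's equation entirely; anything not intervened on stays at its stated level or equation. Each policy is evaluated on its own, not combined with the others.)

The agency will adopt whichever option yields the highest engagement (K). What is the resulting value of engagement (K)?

Policy A (S := 47):
  S = 47
  K = 43 + 6·47 = 325
Policy B (S := 2):
  S = 2
  K = 43 + 6·2 = 55
Comparing — Policy A: K=325, Policy B: K=55. Highest is 325 (Policy A).

325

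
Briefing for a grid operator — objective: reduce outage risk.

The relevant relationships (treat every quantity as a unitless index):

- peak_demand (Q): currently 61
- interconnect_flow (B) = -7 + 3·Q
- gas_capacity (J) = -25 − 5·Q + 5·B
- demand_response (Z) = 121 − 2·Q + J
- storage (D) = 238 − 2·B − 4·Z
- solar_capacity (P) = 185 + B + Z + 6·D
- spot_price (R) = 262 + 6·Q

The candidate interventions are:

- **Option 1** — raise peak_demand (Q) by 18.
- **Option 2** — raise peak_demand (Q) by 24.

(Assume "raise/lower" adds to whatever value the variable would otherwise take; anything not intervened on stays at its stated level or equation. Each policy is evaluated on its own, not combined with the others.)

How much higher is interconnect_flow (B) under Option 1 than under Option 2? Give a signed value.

Option 1 (Q + 18):
  Q = 61 + 18 = 79
  B = -7 + 3·79 = 230
Option 2 (Q + 24):
  Q = 61 + 24 = 85
  B = -7 + 3·85 = 248
B: 230 − 248 = -18

-18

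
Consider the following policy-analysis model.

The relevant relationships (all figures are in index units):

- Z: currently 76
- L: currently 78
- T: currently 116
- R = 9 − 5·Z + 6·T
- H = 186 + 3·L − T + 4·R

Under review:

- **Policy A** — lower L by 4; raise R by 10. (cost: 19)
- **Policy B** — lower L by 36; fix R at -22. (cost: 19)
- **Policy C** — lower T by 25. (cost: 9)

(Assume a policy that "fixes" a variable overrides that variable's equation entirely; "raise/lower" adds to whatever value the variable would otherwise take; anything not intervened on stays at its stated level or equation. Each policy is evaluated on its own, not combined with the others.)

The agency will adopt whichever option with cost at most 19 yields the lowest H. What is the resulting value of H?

Policy A (L − 4, R + 10):
  Z = 76
  L = 78 − 4 = 74
  T = 116
  R = 9 − 5·76 + 6·116 (+10 from intervention) = 335
  H = 186 + 3·74 − 116 + 4·335 = 1632
Policy B (L − 36, R := -22):
  Z = 76
  L = 78 − 36 = 42
  T = 116
  R = -22
  H = 186 + 3·42 − 116 + 4·(-22) = 108
Policy C (T − 25):
  Z = 76
  L = 78
  T = 116 − 25 = 91
  R = 9 − 5·76 + 6·91 = 175
  H = 186 + 3·78 − 91 + 4·175 = 1029
Comparing — Policy A: H=1632, Policy B: H=108, Policy C: H=1029. Lowest is 108 (Policy B).

108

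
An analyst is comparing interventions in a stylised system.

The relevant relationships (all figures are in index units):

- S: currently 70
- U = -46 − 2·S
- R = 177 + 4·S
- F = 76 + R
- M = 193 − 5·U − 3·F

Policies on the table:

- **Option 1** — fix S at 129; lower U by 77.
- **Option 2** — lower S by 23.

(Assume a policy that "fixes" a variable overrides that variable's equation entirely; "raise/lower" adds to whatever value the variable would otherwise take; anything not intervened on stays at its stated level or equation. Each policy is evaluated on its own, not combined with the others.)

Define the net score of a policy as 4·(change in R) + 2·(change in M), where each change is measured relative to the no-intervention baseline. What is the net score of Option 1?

1478

Baseline:
  S = 70
  U = -46 − 2·70 = -186
  R = 177 + 4·70 = 457
  F = 76 + 457 = 533
  M = 193 − 5·(-186) − 3·533 = -476
Option 1 (S := 129, U − 77):
  S = 129
  U = -46 − 2·129 (−77 from intervention) = -381
  R = 177 + 4·129 = 693
  F = 76 + 693 = 769
  M = 193 − 5·(-381) − 3·769 = -209
ΔR = 693 − 457 = 236; ΔM = -209 − (-476) = 267
Score = 4·236 + 2·267 = 1478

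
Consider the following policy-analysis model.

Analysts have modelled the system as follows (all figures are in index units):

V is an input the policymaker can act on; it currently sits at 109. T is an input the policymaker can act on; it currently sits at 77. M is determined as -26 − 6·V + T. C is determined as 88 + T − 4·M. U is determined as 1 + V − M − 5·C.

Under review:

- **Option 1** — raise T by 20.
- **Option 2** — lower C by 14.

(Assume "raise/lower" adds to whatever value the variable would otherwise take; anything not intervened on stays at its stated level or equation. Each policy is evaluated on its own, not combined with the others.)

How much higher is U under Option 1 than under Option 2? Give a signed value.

Option 1 (T + 20):
  V = 109
  T = 77 + 20 = 97
  M = -26 − 6·109 + 97 = -583
  C = 88 + 97 − 4·(-583) = 2517
  U = 1 + 109 − (-583) − 5·2517 = -11892
Option 2 (C − 14):
  V = 109
  T = 77
  M = -26 − 6·109 + 77 = -603
  C = 88 + 77 − 4·(-603) (−14 from intervention) = 2563
  U = 1 + 109 − (-603) − 5·2563 = -12102
U: -11892 − (-12102) = 210

210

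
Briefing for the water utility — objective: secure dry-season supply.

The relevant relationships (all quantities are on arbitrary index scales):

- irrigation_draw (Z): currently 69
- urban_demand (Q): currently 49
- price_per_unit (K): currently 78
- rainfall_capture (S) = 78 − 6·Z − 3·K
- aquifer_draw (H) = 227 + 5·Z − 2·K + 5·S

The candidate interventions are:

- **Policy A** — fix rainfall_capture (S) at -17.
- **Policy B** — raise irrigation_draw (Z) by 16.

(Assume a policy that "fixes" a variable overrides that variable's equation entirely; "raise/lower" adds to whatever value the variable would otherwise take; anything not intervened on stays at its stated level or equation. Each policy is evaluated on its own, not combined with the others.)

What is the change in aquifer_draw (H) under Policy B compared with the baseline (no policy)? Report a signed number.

-400

Baseline:
  Z = 69
  K = 78
  S = 78 − 6·69 − 3·78 = -570
  H = 227 + 5·69 − 2·78 + 5·(-570) = -2434
Policy B (Z + 16):
  Z = 69 + 16 = 85
  K = 78
  S = 78 − 6·85 − 3·78 = -666
  H = 227 + 5·85 − 2·78 + 5·(-666) = -2834
Change in H: -2834 − (-2434) = -400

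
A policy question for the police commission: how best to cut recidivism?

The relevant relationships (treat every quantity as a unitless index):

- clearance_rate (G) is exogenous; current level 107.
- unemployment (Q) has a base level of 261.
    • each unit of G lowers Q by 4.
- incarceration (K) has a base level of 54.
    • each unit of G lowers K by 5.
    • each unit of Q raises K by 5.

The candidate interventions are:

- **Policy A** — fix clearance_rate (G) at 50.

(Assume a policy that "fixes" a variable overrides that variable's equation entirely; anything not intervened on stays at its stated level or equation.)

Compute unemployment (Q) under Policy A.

Policy A (G := 50):
  G = 50
  Q = 261 − 4·50 = 61

61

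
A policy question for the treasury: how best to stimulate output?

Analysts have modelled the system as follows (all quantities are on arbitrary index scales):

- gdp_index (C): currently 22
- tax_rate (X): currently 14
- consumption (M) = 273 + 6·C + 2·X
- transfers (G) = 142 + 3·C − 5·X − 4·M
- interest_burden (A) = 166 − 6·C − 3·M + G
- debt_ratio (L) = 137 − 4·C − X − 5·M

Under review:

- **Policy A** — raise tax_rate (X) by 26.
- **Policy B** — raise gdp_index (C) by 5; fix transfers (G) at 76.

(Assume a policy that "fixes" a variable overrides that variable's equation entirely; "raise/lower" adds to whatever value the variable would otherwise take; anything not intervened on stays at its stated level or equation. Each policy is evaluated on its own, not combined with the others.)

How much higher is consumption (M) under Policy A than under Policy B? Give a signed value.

Policy A (X + 26):
  C = 22
  X = 14 + 26 = 40
  M = 273 + 6·22 + 2·40 = 485
Policy B (C + 5, G := 76):
  C = 22 + 5 = 27
  X = 14
  M = 273 + 6·27 + 2·14 = 463
M: 485 − 463 = 22

22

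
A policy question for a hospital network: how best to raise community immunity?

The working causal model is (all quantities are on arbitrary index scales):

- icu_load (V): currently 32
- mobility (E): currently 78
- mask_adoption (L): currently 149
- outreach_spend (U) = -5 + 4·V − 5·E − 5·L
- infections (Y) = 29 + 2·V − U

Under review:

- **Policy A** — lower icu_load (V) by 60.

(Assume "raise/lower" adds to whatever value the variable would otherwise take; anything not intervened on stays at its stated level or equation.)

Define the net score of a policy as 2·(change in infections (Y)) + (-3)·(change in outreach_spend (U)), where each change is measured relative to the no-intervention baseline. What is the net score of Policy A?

960

Baseline:
  V = 32
  E = 78
  L = 149
  U = -5 + 4·32 − 5·78 − 5·149 = -1012
  Y = 29 + 2·32 − (-1012) = 1105
Policy A (V − 60):
  V = 32 − 60 = -28
  E = 78
  L = 149
  U = -5 + 4·(-28) − 5·78 − 5·149 = -1252
  Y = 29 + 2·(-28) − (-1252) = 1225
ΔY = 1225 − 1105 = 120; ΔU = -1252 − (-1012) = -240
Score = 2·120 + (-3)·(-240) = 960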